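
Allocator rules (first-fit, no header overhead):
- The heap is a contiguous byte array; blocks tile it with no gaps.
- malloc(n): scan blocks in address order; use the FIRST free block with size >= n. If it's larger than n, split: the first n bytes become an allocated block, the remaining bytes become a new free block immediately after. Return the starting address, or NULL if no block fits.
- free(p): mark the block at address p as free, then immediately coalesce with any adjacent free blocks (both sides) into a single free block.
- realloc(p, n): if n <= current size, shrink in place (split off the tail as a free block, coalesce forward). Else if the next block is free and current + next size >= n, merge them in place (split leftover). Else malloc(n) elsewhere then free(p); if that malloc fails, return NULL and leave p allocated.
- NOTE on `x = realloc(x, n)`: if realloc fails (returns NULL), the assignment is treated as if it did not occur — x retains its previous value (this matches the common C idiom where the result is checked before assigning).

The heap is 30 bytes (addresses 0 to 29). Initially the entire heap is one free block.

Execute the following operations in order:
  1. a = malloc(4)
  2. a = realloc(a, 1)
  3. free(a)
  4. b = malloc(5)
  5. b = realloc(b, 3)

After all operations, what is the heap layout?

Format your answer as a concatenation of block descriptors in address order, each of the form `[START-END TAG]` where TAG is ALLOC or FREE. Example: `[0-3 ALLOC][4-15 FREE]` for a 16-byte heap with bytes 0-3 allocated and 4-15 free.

Op 1: a = malloc(4) -> a = 0; heap: [0-3 ALLOC][4-29 FREE]
Op 2: a = realloc(a, 1) -> a = 0; heap: [0-0 ALLOC][1-29 FREE]
Op 3: free(a) -> (freed a); heap: [0-29 FREE]
Op 4: b = malloc(5) -> b = 0; heap: [0-4 ALLOC][5-29 FREE]
Op 5: b = realloc(b, 3) -> b = 0; heap: [0-2 ALLOC][3-29 FREE]

Answer: [0-2 ALLOC][3-29 FREE]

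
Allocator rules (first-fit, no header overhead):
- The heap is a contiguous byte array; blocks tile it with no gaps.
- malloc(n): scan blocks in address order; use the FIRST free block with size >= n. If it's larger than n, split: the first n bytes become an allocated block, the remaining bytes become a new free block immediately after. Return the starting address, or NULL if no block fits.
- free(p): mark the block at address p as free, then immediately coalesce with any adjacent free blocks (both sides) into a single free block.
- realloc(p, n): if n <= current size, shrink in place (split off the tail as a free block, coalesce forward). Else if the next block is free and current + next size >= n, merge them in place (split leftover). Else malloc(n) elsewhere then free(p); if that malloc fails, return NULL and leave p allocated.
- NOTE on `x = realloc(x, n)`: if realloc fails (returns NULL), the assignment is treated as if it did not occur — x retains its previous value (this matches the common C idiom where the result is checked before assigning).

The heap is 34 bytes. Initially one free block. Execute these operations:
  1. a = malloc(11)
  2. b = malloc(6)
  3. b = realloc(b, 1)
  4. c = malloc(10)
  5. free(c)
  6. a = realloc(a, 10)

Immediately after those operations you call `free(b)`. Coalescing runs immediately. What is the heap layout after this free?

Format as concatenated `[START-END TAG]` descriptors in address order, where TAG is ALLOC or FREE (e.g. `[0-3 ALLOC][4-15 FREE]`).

Answer: [0-9 ALLOC][10-33 FREE]

Derivation:
Op 1: a = malloc(11) -> a = 0; heap: [0-10 ALLOC][11-33 FREE]
Op 2: b = malloc(6) -> b = 11; heap: [0-10 ALLOC][11-16 ALLOC][17-33 FREE]
Op 3: b = realloc(b, 1) -> b = 11; heap: [0-10 ALLOC][11-11 ALLOC][12-33 FREE]
Op 4: c = malloc(10) -> c = 12; heap: [0-10 ALLOC][11-11 ALLOC][12-21 ALLOC][22-33 FREE]
Op 5: free(c) -> (freed c); heap: [0-10 ALLOC][11-11 ALLOC][12-33 FREE]
Op 6: a = realloc(a, 10) -> a = 0; heap: [0-9 ALLOC][10-10 FREE][11-11 ALLOC][12-33 FREE]
free(b): b = 11 -> block [11-11 ALLOC]; mark free, coalesce with adjacent free neighbors -> [0-9 ALLOC][10-33 FREE]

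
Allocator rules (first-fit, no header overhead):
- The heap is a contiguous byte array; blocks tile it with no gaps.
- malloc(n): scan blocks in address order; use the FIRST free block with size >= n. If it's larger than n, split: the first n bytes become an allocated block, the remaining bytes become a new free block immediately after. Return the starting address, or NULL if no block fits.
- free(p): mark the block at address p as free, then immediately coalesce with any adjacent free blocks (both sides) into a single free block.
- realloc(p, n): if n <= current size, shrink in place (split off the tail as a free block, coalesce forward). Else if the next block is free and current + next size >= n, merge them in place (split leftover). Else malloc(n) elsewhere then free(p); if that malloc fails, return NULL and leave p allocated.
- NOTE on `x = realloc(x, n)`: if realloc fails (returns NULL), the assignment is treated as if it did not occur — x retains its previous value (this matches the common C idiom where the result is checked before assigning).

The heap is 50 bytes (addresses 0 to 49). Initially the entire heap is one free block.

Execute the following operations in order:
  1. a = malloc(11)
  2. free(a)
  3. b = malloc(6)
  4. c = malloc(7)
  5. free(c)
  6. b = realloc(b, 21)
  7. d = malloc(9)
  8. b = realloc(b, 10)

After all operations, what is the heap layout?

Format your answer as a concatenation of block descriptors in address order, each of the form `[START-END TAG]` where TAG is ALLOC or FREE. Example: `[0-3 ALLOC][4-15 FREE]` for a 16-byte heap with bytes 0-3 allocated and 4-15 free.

Answer: [0-9 ALLOC][10-20 FREE][21-29 ALLOC][30-49 FREE]

Derivation:
Op 1: a = malloc(11) -> a = 0; heap: [0-10 ALLOC][11-49 FREE]
Op 2: free(a) -> (freed a); heap: [0-49 FREE]
Op 3: b = malloc(6) -> b = 0; heap: [0-5 ALLOC][6-49 FREE]
Op 4: c = malloc(7) -> c = 6; heap: [0-5 ALLOC][6-12 ALLOC][13-49 FREE]
Op 5: free(c) -> (freed c); heap: [0-5 ALLOC][6-49 FREE]
Op 6: b = realloc(b, 21) -> b = 0; heap: [0-20 ALLOC][21-49 FREE]
Op 7: d = malloc(9) -> d = 21; heap: [0-20 ALLOC][21-29 ALLOC][30-49 FREE]
Op 8: b = realloc(b, 10) -> b = 0; heap: [0-9 ALLOC][10-20 FREE][21-29 ALLOC][30-49 FREE]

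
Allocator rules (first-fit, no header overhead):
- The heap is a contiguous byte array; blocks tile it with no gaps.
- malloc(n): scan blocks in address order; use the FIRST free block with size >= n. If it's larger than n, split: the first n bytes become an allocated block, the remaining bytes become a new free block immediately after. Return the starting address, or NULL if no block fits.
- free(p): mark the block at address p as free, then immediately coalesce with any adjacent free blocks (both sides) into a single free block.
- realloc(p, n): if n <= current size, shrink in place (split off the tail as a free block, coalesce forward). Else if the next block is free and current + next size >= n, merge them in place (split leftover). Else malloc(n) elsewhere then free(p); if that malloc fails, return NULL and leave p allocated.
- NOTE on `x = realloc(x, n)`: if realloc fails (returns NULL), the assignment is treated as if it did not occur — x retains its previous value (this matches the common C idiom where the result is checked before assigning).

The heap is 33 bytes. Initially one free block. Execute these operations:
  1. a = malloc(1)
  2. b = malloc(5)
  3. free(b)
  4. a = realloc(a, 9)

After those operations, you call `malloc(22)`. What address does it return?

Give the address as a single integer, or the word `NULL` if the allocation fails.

Op 1: a = malloc(1) -> a = 0; heap: [0-0 ALLOC][1-32 FREE]
Op 2: b = malloc(5) -> b = 1; heap: [0-0 ALLOC][1-5 ALLOC][6-32 FREE]
Op 3: free(b) -> (freed b); heap: [0-0 ALLOC][1-32 FREE]
Op 4: a = realloc(a, 9) -> a = 0; heap: [0-8 ALLOC][9-32 FREE]
malloc(22): first-fit scan over [0-8 ALLOC][9-32 FREE] -> 9

Answer: 9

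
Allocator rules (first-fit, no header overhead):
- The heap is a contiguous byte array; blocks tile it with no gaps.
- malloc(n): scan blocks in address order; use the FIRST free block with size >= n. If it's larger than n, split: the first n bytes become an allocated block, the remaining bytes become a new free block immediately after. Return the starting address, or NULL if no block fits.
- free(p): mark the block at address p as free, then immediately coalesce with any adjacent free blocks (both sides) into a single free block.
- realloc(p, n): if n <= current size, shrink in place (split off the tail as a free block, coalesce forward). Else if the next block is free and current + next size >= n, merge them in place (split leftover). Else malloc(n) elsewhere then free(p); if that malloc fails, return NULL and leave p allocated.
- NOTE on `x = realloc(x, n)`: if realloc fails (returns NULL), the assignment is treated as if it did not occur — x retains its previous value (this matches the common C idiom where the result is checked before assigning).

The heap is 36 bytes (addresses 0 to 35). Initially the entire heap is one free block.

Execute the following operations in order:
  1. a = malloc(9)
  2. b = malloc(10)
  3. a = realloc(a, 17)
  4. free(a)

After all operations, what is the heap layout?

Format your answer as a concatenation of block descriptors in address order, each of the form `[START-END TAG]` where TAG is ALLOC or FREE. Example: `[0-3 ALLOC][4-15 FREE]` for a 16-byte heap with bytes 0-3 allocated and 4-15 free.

Answer: [0-8 FREE][9-18 ALLOC][19-35 FREE]

Derivation:
Op 1: a = malloc(9) -> a = 0; heap: [0-8 ALLOC][9-35 FREE]
Op 2: b = malloc(10) -> b = 9; heap: [0-8 ALLOC][9-18 ALLOC][19-35 FREE]
Op 3: a = realloc(a, 17) -> a = 19; heap: [0-8 FREE][9-18 ALLOC][19-35 ALLOC]
Op 4: free(a) -> (freed a); heap: [0-8 FREE][9-18 ALLOC][19-35 FREE]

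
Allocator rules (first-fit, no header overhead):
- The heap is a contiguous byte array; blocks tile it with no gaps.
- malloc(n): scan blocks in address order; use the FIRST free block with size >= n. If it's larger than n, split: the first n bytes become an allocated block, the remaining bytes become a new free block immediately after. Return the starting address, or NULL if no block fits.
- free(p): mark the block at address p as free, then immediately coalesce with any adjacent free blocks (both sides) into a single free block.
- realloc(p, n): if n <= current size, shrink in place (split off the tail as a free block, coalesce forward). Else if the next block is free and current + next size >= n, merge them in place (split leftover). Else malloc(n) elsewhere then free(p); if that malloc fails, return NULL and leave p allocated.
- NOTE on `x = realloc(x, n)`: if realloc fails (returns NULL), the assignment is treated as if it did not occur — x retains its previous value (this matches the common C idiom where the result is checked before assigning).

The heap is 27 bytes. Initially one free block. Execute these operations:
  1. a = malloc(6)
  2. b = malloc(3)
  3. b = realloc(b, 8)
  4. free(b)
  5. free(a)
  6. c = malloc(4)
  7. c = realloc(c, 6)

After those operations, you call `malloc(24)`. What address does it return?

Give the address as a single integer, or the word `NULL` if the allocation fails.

Op 1: a = malloc(6) -> a = 0; heap: [0-5 ALLOC][6-26 FREE]
Op 2: b = malloc(3) -> b = 6; heap: [0-5 ALLOC][6-8 ALLOC][9-26 FREE]
Op 3: b = realloc(b, 8) -> b = 6; heap: [0-5 ALLOC][6-13 ALLOC][14-26 FREE]
Op 4: free(b) -> (freed b); heap: [0-5 ALLOC][6-26 FREE]
Op 5: free(a) -> (freed a); heap: [0-26 FREE]
Op 6: c = malloc(4) -> c = 0; heap: [0-3 ALLOC][4-26 FREE]
Op 7: c = realloc(c, 6) -> c = 0; heap: [0-5 ALLOC][6-26 FREE]
malloc(24): first-fit scan over [0-5 ALLOC][6-26 FREE] -> NULL

Answer: NULL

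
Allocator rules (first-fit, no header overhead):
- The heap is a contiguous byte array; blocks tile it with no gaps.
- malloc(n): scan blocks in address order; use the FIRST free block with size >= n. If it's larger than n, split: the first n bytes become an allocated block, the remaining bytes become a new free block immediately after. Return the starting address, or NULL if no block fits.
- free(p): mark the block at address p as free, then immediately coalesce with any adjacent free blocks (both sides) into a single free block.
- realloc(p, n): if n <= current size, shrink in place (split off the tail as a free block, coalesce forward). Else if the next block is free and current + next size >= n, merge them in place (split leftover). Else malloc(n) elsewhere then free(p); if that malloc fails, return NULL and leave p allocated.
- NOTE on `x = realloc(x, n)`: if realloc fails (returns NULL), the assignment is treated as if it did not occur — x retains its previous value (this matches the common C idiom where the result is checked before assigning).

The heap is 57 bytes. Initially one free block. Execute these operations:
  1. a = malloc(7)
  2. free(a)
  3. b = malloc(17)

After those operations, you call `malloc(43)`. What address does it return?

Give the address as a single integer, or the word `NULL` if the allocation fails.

Answer: NULL

Derivation:
Op 1: a = malloc(7) -> a = 0; heap: [0-6 ALLOC][7-56 FREE]
Op 2: free(a) -> (freed a); heap: [0-56 FREE]
Op 3: b = malloc(17) -> b = 0; heap: [0-16 ALLOC][17-56 FREE]
malloc(43): first-fit scan over [0-16 ALLOC][17-56 FREE] -> NULL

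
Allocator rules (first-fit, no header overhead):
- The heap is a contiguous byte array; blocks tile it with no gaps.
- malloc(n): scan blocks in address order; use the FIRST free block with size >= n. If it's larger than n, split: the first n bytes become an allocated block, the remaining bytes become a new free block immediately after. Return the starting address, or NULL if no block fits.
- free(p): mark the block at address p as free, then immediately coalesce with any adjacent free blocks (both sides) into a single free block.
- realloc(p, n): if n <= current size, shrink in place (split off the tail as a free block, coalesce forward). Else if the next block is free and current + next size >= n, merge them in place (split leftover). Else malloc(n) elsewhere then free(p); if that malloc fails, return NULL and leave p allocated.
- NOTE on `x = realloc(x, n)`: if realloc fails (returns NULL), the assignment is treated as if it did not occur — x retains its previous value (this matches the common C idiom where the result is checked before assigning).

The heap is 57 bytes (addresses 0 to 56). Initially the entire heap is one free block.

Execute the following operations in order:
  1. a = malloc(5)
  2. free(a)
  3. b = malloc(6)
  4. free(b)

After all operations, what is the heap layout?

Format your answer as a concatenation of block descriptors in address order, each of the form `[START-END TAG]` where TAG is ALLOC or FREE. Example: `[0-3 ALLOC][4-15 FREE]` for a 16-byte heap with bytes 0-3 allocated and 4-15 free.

Op 1: a = malloc(5) -> a = 0; heap: [0-4 ALLOC][5-56 FREE]
Op 2: free(a) -> (freed a); heap: [0-56 FREE]
Op 3: b = malloc(6) -> b = 0; heap: [0-5 ALLOC][6-56 FREE]
Op 4: free(b) -> (freed b); heap: [0-56 FREE]

Answer: [0-56 FREE]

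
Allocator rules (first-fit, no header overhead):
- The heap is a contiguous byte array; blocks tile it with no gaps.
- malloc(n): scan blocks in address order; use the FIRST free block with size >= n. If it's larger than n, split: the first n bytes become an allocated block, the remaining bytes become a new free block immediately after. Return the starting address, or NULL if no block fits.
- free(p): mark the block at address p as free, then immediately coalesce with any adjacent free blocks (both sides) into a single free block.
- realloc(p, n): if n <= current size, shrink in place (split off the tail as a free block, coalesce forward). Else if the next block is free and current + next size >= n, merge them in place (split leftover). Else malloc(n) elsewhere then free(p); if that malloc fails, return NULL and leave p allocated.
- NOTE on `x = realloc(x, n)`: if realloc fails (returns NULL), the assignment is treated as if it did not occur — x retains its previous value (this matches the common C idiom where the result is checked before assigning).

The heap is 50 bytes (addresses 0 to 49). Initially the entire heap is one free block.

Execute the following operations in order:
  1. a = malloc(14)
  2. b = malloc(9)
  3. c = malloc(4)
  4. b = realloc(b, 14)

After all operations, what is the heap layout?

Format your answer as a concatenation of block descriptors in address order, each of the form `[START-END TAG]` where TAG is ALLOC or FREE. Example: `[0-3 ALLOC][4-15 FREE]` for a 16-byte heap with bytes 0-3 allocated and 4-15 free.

Op 1: a = malloc(14) -> a = 0; heap: [0-13 ALLOC][14-49 FREE]
Op 2: b = malloc(9) -> b = 14; heap: [0-13 ALLOC][14-22 ALLOC][23-49 FREE]
Op 3: c = malloc(4) -> c = 23; heap: [0-13 ALLOC][14-22 ALLOC][23-26 ALLOC][27-49 FREE]
Op 4: b = realloc(b, 14) -> b = 27; heap: [0-13 ALLOC][14-22 FREE][23-26 ALLOC][27-40 ALLOC][41-49 FREE]

Answer: [0-13 ALLOC][14-22 FREE][23-26 ALLOC][27-40 ALLOC][41-49 FREE]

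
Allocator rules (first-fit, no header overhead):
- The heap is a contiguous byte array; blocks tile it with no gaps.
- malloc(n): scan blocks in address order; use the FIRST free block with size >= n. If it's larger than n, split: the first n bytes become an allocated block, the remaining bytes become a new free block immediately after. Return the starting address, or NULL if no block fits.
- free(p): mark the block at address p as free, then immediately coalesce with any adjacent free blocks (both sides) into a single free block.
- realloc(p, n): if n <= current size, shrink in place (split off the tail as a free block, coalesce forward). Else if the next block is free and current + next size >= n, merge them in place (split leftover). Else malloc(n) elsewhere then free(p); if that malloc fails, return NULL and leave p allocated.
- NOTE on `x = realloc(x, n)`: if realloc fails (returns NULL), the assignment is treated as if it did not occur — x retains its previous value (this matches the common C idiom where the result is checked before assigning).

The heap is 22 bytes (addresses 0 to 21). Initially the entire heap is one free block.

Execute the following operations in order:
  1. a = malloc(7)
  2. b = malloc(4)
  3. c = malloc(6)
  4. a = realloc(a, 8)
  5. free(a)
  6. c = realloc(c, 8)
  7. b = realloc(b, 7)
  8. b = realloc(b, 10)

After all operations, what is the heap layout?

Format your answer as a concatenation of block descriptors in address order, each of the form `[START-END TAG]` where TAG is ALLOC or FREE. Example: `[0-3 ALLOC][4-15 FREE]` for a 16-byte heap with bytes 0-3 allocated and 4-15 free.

Answer: [0-9 ALLOC][10-10 FREE][11-18 ALLOC][19-21 FREE]

Derivation:
Op 1: a = malloc(7) -> a = 0; heap: [0-6 ALLOC][7-21 FREE]
Op 2: b = malloc(4) -> b = 7; heap: [0-6 ALLOC][7-10 ALLOC][11-21 FREE]
Op 3: c = malloc(6) -> c = 11; heap: [0-6 ALLOC][7-10 ALLOC][11-16 ALLOC][17-21 FREE]
Op 4: a = realloc(a, 8) -> NULL (a unchanged); heap: [0-6 ALLOC][7-10 ALLOC][11-16 ALLOC][17-21 FREE]
Op 5: free(a) -> (freed a); heap: [0-6 FREE][7-10 ALLOC][11-16 ALLOC][17-21 FREE]
Op 6: c = realloc(c, 8) -> c = 11; heap: [0-6 FREE][7-10 ALLOC][11-18 ALLOC][19-21 FREE]
Op 7: b = realloc(b, 7) -> b = 0; heap: [0-6 ALLOC][7-10 FREE][11-18 ALLOC][19-21 FREE]
Op 8: b = realloc(b, 10) -> b = 0; heap: [0-9 ALLOC][10-10 FREE][11-18 ALLOC][19-21 FREE]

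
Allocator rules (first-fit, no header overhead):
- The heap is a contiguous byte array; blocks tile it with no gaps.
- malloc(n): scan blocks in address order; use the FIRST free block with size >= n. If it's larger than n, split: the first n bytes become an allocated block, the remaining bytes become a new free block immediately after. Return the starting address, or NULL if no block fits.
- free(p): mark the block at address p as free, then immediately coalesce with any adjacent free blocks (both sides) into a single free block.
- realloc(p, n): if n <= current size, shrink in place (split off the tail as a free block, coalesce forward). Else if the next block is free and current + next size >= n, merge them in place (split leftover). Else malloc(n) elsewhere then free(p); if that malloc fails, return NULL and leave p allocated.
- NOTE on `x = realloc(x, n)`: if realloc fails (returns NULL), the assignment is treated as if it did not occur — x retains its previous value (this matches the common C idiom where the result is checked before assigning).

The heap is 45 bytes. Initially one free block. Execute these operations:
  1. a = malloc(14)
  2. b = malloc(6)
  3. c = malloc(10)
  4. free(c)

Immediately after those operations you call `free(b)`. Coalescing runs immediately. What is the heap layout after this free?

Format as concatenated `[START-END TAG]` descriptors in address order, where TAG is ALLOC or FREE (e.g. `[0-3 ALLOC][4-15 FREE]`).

Op 1: a = malloc(14) -> a = 0; heap: [0-13 ALLOC][14-44 FREE]
Op 2: b = malloc(6) -> b = 14; heap: [0-13 ALLOC][14-19 ALLOC][20-44 FREE]
Op 3: c = malloc(10) -> c = 20; heap: [0-13 ALLOC][14-19 ALLOC][20-29 ALLOC][30-44 FREE]
Op 4: free(c) -> (freed c); heap: [0-13 ALLOC][14-19 ALLOC][20-44 FREE]
free(b): b = 14 -> block [14-19 ALLOC]; mark free, coalesce with adjacent free neighbors -> [0-13 ALLOC][14-44 FREE]

Answer: [0-13 ALLOC][14-44 FREE]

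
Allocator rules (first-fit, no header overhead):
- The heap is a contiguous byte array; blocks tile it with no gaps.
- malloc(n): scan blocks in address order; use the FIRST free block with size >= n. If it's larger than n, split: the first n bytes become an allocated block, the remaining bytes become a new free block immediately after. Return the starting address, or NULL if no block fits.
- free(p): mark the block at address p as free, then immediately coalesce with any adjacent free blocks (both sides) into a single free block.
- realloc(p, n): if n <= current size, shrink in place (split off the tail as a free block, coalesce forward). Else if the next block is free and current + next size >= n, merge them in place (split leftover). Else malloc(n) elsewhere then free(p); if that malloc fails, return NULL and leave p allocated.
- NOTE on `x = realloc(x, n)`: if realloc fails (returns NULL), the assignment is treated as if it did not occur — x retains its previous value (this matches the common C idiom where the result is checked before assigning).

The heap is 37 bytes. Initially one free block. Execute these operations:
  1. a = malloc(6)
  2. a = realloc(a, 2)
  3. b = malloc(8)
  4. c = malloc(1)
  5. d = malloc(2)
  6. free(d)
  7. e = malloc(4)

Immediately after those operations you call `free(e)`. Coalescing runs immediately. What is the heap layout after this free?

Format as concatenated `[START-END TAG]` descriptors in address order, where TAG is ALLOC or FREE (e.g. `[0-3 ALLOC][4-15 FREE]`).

Answer: [0-1 ALLOC][2-9 ALLOC][10-10 ALLOC][11-36 FREE]

Derivation:
Op 1: a = malloc(6) -> a = 0; heap: [0-5 ALLOC][6-36 FREE]
Op 2: a = realloc(a, 2) -> a = 0; heap: [0-1 ALLOC][2-36 FREE]
Op 3: b = malloc(8) -> b = 2; heap: [0-1 ALLOC][2-9 ALLOC][10-36 FREE]
Op 4: c = malloc(1) -> c = 10; heap: [0-1 ALLOC][2-9 ALLOC][10-10 ALLOC][11-36 FREE]
Op 5: d = malloc(2) -> d = 11; heap: [0-1 ALLOC][2-9 ALLOC][10-10 ALLOC][11-12 ALLOC][13-36 FREE]
Op 6: free(d) -> (freed d); heap: [0-1 ALLOC][2-9 ALLOC][10-10 ALLOC][11-36 FREE]
Op 7: e = malloc(4) -> e = 11; heap: [0-1 ALLOC][2-9 ALLOC][10-10 ALLOC][11-14 ALLOC][15-36 FREE]
free(e): e = 11 -> block [11-14 ALLOC]; mark free, coalesce with adjacent free neighbors -> [0-1 ALLOC][2-9 ALLOC][10-10 ALLOC][11-36 FREE]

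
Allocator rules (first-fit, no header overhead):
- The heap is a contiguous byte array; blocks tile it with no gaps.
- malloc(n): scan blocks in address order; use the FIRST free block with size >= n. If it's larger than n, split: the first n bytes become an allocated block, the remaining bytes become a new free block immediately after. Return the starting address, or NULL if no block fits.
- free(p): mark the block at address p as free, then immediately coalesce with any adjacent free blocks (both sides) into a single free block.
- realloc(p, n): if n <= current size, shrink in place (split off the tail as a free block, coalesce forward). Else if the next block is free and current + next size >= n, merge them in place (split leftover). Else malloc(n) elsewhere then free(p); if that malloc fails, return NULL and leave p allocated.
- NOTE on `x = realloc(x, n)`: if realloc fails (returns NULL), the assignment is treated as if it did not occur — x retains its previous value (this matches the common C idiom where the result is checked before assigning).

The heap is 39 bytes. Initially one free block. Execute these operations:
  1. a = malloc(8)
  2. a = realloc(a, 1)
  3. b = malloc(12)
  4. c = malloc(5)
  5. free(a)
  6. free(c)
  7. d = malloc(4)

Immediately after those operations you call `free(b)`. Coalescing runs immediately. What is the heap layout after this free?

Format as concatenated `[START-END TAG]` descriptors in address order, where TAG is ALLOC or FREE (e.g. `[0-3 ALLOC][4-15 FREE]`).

Op 1: a = malloc(8) -> a = 0; heap: [0-7 ALLOC][8-38 FREE]
Op 2: a = realloc(a, 1) -> a = 0; heap: [0-0 ALLOC][1-38 FREE]
Op 3: b = malloc(12) -> b = 1; heap: [0-0 ALLOC][1-12 ALLOC][13-38 FREE]
Op 4: c = malloc(5) -> c = 13; heap: [0-0 ALLOC][1-12 ALLOC][13-17 ALLOC][18-38 FREE]
Op 5: free(a) -> (freed a); heap: [0-0 FREE][1-12 ALLOC][13-17 ALLOC][18-38 FREE]
Op 6: free(c) -> (freed c); heap: [0-0 FREE][1-12 ALLOC][13-38 FREE]
Op 7: d = malloc(4) -> d = 13; heap: [0-0 FREE][1-12 ALLOC][13-16 ALLOC][17-38 FREE]
free(b): b = 1 -> block [1-12 ALLOC]; mark free, coalesce with adjacent free neighbors -> [0-12 FREE][13-16 ALLOC][17-38 FREE]

Answer: [0-12 FREE][13-16 ALLOC][17-38 FREE]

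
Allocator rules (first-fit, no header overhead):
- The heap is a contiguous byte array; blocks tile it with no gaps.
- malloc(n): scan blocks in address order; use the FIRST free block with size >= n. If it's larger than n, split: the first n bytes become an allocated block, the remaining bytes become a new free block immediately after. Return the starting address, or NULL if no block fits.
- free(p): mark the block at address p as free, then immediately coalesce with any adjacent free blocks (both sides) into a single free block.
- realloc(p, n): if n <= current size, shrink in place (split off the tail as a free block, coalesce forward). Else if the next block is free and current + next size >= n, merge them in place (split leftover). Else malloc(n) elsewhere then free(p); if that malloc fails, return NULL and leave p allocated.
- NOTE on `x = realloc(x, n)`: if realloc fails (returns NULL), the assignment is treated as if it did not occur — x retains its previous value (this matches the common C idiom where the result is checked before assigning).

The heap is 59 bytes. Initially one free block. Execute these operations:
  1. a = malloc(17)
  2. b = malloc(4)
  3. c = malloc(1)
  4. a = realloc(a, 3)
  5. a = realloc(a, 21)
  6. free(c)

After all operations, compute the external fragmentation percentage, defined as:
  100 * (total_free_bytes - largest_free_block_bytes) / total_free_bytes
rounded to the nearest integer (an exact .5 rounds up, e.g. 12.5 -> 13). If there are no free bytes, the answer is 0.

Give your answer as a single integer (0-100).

Op 1: a = malloc(17) -> a = 0; heap: [0-16 ALLOC][17-58 FREE]
Op 2: b = malloc(4) -> b = 17; heap: [0-16 ALLOC][17-20 ALLOC][21-58 FREE]
Op 3: c = malloc(1) -> c = 21; heap: [0-16 ALLOC][17-20 ALLOC][21-21 ALLOC][22-58 FREE]
Op 4: a = realloc(a, 3) -> a = 0; heap: [0-2 ALLOC][3-16 FREE][17-20 ALLOC][21-21 ALLOC][22-58 FREE]
Op 5: a = realloc(a, 21) -> a = 22; heap: [0-16 FREE][17-20 ALLOC][21-21 ALLOC][22-42 ALLOC][43-58 FREE]
Op 6: free(c) -> (freed c); heap: [0-16 FREE][17-20 ALLOC][21-21 FREE][22-42 ALLOC][43-58 FREE]
Free blocks: [17 1 16] total_free=34 largest=17 -> 100*(34-17)/34 = 1700/34 = 50

Answer: 50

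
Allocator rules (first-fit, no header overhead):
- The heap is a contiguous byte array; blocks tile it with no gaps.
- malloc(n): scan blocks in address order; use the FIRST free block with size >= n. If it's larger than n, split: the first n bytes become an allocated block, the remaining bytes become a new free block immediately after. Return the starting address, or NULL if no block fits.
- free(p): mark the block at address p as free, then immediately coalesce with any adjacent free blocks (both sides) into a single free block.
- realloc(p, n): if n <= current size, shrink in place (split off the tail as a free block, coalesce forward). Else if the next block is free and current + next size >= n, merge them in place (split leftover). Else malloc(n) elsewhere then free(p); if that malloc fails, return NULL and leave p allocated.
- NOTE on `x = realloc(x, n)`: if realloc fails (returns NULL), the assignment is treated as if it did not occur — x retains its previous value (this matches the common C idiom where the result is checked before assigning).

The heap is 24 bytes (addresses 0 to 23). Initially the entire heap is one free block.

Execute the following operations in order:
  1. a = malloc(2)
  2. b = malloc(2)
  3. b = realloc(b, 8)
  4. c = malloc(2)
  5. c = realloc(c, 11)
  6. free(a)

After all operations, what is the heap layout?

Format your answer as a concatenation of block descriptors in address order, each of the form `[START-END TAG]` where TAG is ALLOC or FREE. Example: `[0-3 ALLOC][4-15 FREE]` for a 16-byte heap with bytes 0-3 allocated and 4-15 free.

Op 1: a = malloc(2) -> a = 0; heap: [0-1 ALLOC][2-23 FREE]
Op 2: b = malloc(2) -> b = 2; heap: [0-1 ALLOC][2-3 ALLOC][4-23 FREE]
Op 3: b = realloc(b, 8) -> b = 2; heap: [0-1 ALLOC][2-9 ALLOC][10-23 FREE]
Op 4: c = malloc(2) -> c = 10; heap: [0-1 ALLOC][2-9 ALLOC][10-11 ALLOC][12-23 FREE]
Op 5: c = realloc(c, 11) -> c = 10; heap: [0-1 ALLOC][2-9 ALLOC][10-20 ALLOC][21-23 FREE]
Op 6: free(a) -> (freed a); heap: [0-1 FREE][2-9 ALLOC][10-20 ALLOC][21-23 FREE]

Answer: [0-1 FREE][2-9 ALLOC][10-20 ALLOC][21-23 FREE]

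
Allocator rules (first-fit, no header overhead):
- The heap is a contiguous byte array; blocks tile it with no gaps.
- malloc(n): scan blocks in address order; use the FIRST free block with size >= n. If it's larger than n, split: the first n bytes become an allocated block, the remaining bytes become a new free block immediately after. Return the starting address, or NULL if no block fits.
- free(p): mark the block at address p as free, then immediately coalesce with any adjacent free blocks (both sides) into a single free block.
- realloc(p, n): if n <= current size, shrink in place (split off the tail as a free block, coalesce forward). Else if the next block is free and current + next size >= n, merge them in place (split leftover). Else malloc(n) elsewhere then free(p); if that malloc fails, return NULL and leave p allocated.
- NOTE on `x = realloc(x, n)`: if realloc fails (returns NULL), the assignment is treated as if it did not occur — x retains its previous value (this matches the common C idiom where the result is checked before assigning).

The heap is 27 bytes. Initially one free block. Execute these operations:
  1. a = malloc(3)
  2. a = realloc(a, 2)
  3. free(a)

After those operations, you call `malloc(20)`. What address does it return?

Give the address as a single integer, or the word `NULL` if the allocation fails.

Op 1: a = malloc(3) -> a = 0; heap: [0-2 ALLOC][3-26 FREE]
Op 2: a = realloc(a, 2) -> a = 0; heap: [0-1 ALLOC][2-26 FREE]
Op 3: free(a) -> (freed a); heap: [0-26 FREE]
malloc(20): first-fit scan over [0-26 FREE] -> 0

Answer: 0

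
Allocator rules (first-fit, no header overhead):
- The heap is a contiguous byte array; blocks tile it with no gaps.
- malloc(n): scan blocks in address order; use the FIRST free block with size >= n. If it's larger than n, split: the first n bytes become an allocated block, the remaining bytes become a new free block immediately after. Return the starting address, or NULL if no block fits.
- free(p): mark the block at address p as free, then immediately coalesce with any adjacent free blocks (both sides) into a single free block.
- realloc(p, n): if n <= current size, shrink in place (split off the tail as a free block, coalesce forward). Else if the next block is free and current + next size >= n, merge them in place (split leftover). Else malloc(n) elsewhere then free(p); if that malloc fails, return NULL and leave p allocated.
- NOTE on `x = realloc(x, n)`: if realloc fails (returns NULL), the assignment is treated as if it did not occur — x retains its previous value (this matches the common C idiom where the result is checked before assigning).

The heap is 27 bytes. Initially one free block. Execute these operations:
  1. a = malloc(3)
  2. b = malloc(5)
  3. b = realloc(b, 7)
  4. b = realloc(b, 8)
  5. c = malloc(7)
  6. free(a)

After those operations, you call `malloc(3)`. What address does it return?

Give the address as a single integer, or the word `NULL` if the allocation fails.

Answer: 0

Derivation:
Op 1: a = malloc(3) -> a = 0; heap: [0-2 ALLOC][3-26 FREE]
Op 2: b = malloc(5) -> b = 3; heap: [0-2 ALLOC][3-7 ALLOC][8-26 FREE]
Op 3: b = realloc(b, 7) -> b = 3; heap: [0-2 ALLOC][3-9 ALLOC][10-26 FREE]
Op 4: b = realloc(b, 8) -> b = 3; heap: [0-2 ALLOC][3-10 ALLOC][11-26 FREE]
Op 5: c = malloc(7) -> c = 11; heap: [0-2 ALLOC][3-10 ALLOC][11-17 ALLOC][18-26 FREE]
Op 6: free(a) -> (freed a); heap: [0-2 FREE][3-10 ALLOC][11-17 ALLOC][18-26 FREE]
malloc(3): first-fit scan over [0-2 FREE][3-10 ALLOC][11-17 ALLOC][18-26 FREE] -> 0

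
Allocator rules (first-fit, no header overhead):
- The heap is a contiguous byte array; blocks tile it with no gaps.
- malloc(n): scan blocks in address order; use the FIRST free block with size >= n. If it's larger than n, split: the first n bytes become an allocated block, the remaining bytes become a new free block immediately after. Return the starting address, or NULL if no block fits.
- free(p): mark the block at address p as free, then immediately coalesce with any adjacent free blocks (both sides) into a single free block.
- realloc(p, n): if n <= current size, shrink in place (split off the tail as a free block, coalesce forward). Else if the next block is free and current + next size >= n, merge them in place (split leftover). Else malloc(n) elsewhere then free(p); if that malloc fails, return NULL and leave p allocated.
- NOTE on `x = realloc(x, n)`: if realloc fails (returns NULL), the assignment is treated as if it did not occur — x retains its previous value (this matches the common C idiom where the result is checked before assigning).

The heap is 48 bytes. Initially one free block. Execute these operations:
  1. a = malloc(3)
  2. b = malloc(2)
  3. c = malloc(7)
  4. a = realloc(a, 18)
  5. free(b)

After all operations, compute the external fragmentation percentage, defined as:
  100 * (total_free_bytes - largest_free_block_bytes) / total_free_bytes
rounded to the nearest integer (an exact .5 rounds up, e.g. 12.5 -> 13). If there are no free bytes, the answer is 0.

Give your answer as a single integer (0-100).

Op 1: a = malloc(3) -> a = 0; heap: [0-2 ALLOC][3-47 FREE]
Op 2: b = malloc(2) -> b = 3; heap: [0-2 ALLOC][3-4 ALLOC][5-47 FREE]
Op 3: c = malloc(7) -> c = 5; heap: [0-2 ALLOC][3-4 ALLOC][5-11 ALLOC][12-47 FREE]
Op 4: a = realloc(a, 18) -> a = 12; heap: [0-2 FREE][3-4 ALLOC][5-11 ALLOC][12-29 ALLOC][30-47 FREE]
Op 5: free(b) -> (freed b); heap: [0-4 FREE][5-11 ALLOC][12-29 ALLOC][30-47 FREE]
Free blocks: [5 18] total_free=23 largest=18 -> 100*(23-18)/23 = 500/23 ≈ 21.739 -> rounds to 22

Answer: 22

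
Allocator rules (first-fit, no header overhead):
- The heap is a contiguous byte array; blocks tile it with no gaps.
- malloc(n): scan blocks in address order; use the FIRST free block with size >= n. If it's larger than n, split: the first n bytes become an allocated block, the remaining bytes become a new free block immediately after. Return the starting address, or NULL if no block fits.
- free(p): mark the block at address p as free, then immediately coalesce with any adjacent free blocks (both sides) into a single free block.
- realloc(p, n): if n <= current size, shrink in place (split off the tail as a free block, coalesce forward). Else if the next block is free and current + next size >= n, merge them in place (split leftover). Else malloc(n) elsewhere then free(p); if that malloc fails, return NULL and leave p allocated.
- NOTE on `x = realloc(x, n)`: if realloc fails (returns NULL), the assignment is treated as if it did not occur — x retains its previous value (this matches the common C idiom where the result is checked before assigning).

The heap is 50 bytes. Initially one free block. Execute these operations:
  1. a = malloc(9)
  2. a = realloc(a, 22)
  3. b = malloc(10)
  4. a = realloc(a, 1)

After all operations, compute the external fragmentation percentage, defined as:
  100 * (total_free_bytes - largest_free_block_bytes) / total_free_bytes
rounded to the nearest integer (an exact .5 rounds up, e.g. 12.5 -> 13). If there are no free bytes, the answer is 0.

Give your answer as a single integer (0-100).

Op 1: a = malloc(9) -> a = 0; heap: [0-8 ALLOC][9-49 FREE]
Op 2: a = realloc(a, 22) -> a = 0; heap: [0-21 ALLOC][22-49 FREE]
Op 3: b = malloc(10) -> b = 22; heap: [0-21 ALLOC][22-31 ALLOC][32-49 FREE]
Op 4: a = realloc(a, 1) -> a = 0; heap: [0-0 ALLOC][1-21 FREE][22-31 ALLOC][32-49 FREE]
Free blocks: [21 18] total_free=39 largest=21 -> 100*(39-21)/39 = 1800/39 ≈ 46.154 -> rounds to 46

Answer: 46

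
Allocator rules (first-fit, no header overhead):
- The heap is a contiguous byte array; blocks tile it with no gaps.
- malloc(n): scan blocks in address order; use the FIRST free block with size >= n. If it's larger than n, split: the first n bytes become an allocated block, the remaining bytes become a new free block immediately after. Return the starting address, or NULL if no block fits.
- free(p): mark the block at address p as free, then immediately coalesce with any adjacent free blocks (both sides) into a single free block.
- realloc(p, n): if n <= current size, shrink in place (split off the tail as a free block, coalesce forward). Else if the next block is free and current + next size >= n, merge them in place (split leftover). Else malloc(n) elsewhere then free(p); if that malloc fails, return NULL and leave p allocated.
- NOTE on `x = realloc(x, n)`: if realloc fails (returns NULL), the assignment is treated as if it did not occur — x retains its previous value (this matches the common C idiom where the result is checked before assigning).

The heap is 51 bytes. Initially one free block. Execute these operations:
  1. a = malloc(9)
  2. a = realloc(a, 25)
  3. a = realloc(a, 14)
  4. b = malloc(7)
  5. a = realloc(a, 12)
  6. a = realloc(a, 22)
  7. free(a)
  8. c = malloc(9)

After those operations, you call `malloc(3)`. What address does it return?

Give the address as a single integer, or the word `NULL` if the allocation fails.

Op 1: a = malloc(9) -> a = 0; heap: [0-8 ALLOC][9-50 FREE]
Op 2: a = realloc(a, 25) -> a = 0; heap: [0-24 ALLOC][25-50 FREE]
Op 3: a = realloc(a, 14) -> a = 0; heap: [0-13 ALLOC][14-50 FREE]
Op 4: b = malloc(7) -> b = 14; heap: [0-13 ALLOC][14-20 ALLOC][21-50 FREE]
Op 5: a = realloc(a, 12) -> a = 0; heap: [0-11 ALLOC][12-13 FREE][14-20 ALLOC][21-50 FREE]
Op 6: a = realloc(a, 22) -> a = 21; heap: [0-13 FREE][14-20 ALLOC][21-42 ALLOC][43-50 FREE]
Op 7: free(a) -> (freed a); heap: [0-13 FREE][14-20 ALLOC][21-50 FREE]
Op 8: c = malloc(9) -> c = 0; heap: [0-8 ALLOC][9-13 FREE][14-20 ALLOC][21-50 FREE]
malloc(3): first-fit scan over [0-8 ALLOC][9-13 FREE][14-20 ALLOC][21-50 FREE] -> 9

Answer: 9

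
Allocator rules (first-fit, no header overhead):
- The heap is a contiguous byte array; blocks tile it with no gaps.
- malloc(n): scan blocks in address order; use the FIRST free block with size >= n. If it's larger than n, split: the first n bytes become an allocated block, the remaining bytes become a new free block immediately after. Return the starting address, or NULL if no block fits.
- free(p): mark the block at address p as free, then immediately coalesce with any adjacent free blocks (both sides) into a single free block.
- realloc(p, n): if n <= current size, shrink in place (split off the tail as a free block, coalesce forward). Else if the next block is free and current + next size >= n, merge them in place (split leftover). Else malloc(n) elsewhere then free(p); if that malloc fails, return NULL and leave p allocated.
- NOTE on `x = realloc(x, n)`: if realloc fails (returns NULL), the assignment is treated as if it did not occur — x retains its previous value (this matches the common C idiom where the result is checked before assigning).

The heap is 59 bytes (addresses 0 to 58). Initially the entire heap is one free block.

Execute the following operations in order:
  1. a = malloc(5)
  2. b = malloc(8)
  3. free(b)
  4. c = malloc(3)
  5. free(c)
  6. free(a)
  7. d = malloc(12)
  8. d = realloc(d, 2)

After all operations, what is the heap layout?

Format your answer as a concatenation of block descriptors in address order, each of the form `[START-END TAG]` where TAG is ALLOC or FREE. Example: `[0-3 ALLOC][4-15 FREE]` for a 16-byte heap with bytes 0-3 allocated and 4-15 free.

Answer: [0-1 ALLOC][2-58 FREE]

Derivation:
Op 1: a = malloc(5) -> a = 0; heap: [0-4 ALLOC][5-58 FREE]
Op 2: b = malloc(8) -> b = 5; heap: [0-4 ALLOC][5-12 ALLOC][13-58 FREE]
Op 3: free(b) -> (freed b); heap: [0-4 ALLOC][5-58 FREE]
Op 4: c = malloc(3) -> c = 5; heap: [0-4 ALLOC][5-7 ALLOC][8-58 FREE]
Op 5: free(c) -> (freed c); heap: [0-4 ALLOC][5-58 FREE]
Op 6: free(a) -> (freed a); heap: [0-58 FREE]
Op 7: d = malloc(12) -> d = 0; heap: [0-11 ALLOC][12-58 FREE]
Op 8: d = realloc(d, 2) -> d = 0; heap: [0-1 ALLOC][2-58 FREE]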